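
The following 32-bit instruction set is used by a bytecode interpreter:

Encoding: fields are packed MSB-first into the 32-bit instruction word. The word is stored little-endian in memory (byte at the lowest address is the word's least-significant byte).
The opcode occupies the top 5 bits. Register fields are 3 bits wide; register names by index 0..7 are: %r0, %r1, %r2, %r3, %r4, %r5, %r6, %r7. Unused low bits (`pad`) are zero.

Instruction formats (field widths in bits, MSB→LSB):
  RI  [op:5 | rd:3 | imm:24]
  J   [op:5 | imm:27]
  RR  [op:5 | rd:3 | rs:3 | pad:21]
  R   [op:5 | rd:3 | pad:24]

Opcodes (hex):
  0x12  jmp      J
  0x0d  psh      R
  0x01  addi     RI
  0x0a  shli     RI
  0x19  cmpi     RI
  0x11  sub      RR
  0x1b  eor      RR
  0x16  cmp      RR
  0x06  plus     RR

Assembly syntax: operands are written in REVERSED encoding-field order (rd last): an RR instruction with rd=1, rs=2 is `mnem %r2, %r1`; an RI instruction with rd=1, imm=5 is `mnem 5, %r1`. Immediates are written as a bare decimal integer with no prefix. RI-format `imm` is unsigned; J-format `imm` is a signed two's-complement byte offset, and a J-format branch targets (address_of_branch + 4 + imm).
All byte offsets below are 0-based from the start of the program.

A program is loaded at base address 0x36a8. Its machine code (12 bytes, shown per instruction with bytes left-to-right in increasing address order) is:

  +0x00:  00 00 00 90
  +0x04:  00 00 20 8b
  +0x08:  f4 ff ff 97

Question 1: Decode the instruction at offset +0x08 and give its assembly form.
@+08  little-endian(f4 ff ff 97) = 0x97fffff4
  opcode bits[31:27]=0x12: jmp/J
  imm@[26:0]=0x7fffff4 (s27→-12) ⇒ -12

jmp -12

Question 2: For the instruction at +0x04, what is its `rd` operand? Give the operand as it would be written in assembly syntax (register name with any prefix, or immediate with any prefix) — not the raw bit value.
off 0x04: read 00 00 20 8b as little → 0x8b200000
  top 5b → 0x11 → sub [RR]
  [26:24] rd=3 = %r3
  [23:21] rs=1 = %r1

%r3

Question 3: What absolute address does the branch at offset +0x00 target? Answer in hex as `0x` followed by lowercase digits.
0x36ac

[00] 00 00 00 90 → 0x90000000
  top 5b → 0x12 → jmp [J]
  imm@[26:0]=0x0 ⇒ 0
  target = base 0x36a8 + off 0x00 + 4 + imm 0 = 0x36ac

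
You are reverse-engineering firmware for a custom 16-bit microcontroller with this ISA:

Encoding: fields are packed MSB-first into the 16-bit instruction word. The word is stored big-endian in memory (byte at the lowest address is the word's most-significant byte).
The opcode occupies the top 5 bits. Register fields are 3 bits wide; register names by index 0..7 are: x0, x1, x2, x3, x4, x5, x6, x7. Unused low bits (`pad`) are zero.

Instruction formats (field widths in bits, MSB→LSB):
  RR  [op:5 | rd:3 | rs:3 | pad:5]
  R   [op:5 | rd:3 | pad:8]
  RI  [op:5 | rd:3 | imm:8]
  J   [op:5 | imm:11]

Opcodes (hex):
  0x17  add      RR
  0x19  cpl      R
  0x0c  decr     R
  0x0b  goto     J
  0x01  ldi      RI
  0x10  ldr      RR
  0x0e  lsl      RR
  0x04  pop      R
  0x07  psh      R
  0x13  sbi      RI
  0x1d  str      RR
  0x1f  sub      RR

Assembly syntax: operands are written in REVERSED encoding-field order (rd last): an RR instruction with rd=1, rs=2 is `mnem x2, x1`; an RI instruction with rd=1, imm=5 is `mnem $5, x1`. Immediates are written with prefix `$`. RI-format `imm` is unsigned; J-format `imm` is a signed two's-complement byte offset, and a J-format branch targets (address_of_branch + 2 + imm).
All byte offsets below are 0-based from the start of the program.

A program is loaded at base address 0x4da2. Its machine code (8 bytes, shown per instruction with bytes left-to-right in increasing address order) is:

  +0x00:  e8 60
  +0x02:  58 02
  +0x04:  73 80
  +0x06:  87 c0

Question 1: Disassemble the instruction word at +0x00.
[00] e8 60 → 0xe860
  top 5b → 0x1d → str [RR]
  [10:8] rd=0 = x0
  [7:5] rs=3 = x3

str x3, x0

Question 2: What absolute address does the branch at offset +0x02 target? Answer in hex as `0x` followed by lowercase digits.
+0x02: 58 02 ⇒ word 0x5802 (big)
  op=0x5802>>11=0xb ⇒ goto (J)
  imm: (w>>0)&0x7ff=0x2 → $2
  target = base 0x4da2 + off 0x02 + 2 + imm 2 = 0x4da8

0x4da8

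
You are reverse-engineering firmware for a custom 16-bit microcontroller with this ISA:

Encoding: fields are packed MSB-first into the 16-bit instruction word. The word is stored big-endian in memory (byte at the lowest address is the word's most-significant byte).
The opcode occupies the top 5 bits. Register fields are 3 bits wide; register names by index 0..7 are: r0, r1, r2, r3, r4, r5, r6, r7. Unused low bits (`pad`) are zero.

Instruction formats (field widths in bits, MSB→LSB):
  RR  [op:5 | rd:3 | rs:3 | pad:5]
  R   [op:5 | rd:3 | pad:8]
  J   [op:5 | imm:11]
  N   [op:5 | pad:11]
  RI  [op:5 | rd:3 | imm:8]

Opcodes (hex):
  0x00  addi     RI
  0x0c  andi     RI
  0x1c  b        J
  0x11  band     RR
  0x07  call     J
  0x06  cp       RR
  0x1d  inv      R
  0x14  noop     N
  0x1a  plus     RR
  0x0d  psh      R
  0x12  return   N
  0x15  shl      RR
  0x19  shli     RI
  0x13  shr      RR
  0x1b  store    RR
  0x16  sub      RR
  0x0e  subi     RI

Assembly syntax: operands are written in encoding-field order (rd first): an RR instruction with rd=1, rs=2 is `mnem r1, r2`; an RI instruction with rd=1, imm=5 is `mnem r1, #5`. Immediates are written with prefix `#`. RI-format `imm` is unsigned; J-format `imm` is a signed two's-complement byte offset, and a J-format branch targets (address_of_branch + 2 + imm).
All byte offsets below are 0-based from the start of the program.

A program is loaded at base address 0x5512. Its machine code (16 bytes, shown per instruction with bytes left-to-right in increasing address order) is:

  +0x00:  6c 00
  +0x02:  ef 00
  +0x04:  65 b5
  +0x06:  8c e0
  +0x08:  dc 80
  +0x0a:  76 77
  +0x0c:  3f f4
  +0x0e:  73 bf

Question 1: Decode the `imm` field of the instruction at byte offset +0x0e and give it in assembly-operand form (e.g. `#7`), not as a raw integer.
@+0e  big-endian(73 bf) = 0x73bf
  op=0x73bf>>11=0xe ⇒ subi (RI)
  rd: (w>>8)&0x7=0x3 → r3
  imm: (w>>0)&0xff=0xbf → #191

#191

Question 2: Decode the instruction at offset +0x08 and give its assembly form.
[08] dc 80 → 0xdc80
  opcode bits[15:11]=0x1b: store/RR
  [10:8] rd=4 = r4
  [7:5] rs=4 = r4

store r4, r4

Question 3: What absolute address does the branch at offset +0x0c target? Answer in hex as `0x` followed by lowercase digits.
off 0x0c: read 3f f4 as big → 0x3ff4
  top 5b → 0x7 → call [J]
  imm@[10:0]=0x7f4 (s11→-12) ⇒ #-12
  target = base 0x5512 + off 0x0c + 2 + imm -12 = 0x5514

0x5514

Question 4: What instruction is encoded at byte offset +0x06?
@+06  big-endian(8c e0) = 0x8ce0
  op=0x8ce0>>11=0x11 ⇒ band (RR)
  rd: (w>>8)&0x7=0x4 → r4
  rs: (w>>5)&0x7=0x7 → r7

band r4, r7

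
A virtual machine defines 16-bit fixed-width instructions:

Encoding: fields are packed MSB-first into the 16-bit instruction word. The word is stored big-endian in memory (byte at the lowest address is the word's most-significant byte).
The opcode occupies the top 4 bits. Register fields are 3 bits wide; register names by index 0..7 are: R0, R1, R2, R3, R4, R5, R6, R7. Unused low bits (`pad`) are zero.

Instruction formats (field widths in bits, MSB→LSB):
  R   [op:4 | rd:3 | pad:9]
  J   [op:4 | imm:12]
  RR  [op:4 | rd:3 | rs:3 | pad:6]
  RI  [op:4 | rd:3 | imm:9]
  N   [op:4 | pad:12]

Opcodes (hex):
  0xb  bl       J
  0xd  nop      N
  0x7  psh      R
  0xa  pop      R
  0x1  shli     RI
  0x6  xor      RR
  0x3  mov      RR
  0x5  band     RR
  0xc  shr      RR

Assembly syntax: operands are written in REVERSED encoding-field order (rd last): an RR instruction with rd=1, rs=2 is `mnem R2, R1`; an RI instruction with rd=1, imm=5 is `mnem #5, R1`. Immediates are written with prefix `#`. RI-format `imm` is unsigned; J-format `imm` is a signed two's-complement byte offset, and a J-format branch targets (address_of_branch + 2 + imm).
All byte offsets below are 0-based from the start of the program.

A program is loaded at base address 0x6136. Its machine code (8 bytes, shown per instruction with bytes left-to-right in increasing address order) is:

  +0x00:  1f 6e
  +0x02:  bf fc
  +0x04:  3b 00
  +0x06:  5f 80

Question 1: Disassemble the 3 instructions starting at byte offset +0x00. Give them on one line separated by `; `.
shli #366, R7; bl #-4; mov R4, R5

+0x00: 1f 6e ⇒ word 0x1f6e (big)
  op=0x1f6e>>12=0x1 ⇒ shli (RI)
  [11:9] rd=7 = R7
  [8:0] imm=366 = #366
+0x02: bf fc ⇒ word 0xbffc (big)
  op=0xbffc>>12=0xb ⇒ bl (J)
  [11:0] imm=4092 (s12→-4) = #-4
+0x04: 3b 00 ⇒ word 0x3b00 (big)
  op=0x3b00>>12=0x3 ⇒ mov (RR)
  [11:9] rd=5 = R5
  [8:6] rs=4 = R4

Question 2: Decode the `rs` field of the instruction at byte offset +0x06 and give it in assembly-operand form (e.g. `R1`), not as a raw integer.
[06] 5f 80 → 0x5f80
  op=0x5f80>>12=0x5 ⇒ band (RR)
  rd: (w>>9)&0x7=0x7 → R7
  rs: (w>>6)&0x7=0x6 → R6

R6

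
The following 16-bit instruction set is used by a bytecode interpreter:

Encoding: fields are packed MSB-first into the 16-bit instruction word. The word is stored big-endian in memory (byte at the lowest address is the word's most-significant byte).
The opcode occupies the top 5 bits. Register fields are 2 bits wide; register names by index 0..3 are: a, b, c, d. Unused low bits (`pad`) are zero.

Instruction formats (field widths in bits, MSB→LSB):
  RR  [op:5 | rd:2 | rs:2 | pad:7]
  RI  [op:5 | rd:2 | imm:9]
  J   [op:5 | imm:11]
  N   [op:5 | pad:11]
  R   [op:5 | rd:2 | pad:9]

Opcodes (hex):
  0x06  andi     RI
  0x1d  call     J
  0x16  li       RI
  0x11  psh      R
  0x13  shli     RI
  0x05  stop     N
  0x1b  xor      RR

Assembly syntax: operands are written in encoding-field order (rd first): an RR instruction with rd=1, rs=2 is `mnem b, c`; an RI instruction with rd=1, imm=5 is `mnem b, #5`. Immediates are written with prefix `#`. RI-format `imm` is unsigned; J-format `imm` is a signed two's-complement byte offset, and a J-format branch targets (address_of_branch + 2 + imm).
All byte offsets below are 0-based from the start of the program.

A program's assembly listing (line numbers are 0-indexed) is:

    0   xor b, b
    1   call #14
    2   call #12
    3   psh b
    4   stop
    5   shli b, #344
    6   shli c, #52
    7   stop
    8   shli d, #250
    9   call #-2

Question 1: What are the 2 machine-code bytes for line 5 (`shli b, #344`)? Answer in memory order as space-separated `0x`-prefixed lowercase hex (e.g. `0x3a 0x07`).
0x9b 0x58

5. shli fields op=0x13:5|rd=1:2|imm=344:9 → word 9b58h → 9b 58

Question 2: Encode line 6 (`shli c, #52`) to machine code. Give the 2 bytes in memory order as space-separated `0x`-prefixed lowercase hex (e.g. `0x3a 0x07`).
6. shli fields op=0x13:5|rd=2:2|imm=52:9 → word 9c34h → 9c 34

0x9c 0x34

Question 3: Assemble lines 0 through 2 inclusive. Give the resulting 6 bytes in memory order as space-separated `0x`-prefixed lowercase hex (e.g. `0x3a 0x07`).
L0: xor op=0x1b:5|rd=1:2|rs=1:2|pad=0:7 ⇒ 0xda80 ⇒ big da 80
L1: call op=0x1d:5|imm=14:11 ⇒ 0xe80e ⇒ big e8 0e
L2: call op=0x1d:5|imm=12:11 ⇒ 0xe80c ⇒ big e8 0c

0xda 0x80 0xe8 0x0e 0xe8 0x0c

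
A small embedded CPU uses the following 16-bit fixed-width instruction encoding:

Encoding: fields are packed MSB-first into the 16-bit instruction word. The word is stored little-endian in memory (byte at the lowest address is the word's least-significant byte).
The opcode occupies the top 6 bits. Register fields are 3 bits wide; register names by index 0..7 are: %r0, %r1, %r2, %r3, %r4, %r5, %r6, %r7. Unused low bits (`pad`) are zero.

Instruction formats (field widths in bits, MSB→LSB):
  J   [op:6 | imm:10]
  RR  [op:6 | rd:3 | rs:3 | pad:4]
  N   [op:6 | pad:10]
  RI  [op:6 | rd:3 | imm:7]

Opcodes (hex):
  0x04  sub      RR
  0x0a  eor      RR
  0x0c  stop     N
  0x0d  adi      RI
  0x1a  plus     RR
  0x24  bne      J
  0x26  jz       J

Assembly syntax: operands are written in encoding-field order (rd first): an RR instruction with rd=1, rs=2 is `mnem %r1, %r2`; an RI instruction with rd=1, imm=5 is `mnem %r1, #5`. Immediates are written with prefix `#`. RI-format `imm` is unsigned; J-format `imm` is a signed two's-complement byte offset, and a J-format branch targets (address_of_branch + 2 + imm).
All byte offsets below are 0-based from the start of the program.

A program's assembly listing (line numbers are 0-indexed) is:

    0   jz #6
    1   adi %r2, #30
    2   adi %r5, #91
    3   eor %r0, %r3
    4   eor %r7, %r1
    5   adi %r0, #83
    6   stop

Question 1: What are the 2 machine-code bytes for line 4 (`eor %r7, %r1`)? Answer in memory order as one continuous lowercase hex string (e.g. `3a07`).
L4: eor op=0xa:6|rd=7:3|rs=1:3|pad=0:4 ⇒ 0x2b90 ⇒ little 90 2b

902b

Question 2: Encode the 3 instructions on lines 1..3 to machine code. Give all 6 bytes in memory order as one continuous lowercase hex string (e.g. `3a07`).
line 1 (adi): pack op=0xd:6|rd=2:3|imm=30:7 = 0x351e; little→ 1e 35
line 2 (adi): pack op=0xd:6|rd=5:3|imm=91:7 = 0x36db; little→ db 36
line 3 (eor): pack op=0xa:6|rd=0:3|rs=3:3|pad=0:4 = 0x2830; little→ 30 28

1e35db363028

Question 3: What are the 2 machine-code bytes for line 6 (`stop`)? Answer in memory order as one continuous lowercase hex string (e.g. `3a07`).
0030

6. stop fields op=0xc:6|pad=0:10 → word 3000h → 00 30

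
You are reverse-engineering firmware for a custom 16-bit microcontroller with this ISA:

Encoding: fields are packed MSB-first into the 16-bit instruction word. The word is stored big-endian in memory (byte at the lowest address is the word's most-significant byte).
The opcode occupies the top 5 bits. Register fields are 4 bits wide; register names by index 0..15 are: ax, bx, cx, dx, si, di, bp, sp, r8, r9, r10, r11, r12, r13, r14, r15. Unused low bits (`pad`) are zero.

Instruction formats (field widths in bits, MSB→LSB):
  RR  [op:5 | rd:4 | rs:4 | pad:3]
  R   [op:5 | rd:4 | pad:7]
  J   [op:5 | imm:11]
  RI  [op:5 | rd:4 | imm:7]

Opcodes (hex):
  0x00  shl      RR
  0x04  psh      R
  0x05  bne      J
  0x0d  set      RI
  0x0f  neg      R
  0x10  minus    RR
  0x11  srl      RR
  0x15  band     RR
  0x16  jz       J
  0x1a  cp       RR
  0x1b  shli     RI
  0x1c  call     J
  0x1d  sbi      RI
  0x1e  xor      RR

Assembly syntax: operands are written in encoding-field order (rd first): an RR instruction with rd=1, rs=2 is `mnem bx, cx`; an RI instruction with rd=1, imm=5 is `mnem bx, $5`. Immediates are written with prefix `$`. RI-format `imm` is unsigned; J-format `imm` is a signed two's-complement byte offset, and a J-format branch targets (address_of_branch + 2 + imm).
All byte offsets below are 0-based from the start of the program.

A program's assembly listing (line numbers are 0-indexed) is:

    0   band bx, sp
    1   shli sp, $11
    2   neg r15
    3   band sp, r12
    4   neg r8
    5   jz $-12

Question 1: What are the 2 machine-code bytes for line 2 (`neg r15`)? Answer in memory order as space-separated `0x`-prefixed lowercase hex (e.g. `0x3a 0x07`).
L2: neg op=0xf:5|rd=15:4|pad=0:7 ⇒ 0x7f80 ⇒ big 7f 80

0x7f 0x80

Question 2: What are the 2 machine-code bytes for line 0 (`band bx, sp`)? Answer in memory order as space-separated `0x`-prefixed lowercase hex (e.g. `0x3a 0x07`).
L0: band op=0x15:5|rd=1:4|rs=7:4|pad=0:3 ⇒ 0xa8b8 ⇒ big a8 b8

0xa8 0xb8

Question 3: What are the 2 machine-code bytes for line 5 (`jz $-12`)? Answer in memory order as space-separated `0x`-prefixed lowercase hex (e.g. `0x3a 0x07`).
0xb7 0xf4

L5: jz op=0x16:5|imm=-12:11 ⇒ 0xb7f4 ⇒ big b7 f4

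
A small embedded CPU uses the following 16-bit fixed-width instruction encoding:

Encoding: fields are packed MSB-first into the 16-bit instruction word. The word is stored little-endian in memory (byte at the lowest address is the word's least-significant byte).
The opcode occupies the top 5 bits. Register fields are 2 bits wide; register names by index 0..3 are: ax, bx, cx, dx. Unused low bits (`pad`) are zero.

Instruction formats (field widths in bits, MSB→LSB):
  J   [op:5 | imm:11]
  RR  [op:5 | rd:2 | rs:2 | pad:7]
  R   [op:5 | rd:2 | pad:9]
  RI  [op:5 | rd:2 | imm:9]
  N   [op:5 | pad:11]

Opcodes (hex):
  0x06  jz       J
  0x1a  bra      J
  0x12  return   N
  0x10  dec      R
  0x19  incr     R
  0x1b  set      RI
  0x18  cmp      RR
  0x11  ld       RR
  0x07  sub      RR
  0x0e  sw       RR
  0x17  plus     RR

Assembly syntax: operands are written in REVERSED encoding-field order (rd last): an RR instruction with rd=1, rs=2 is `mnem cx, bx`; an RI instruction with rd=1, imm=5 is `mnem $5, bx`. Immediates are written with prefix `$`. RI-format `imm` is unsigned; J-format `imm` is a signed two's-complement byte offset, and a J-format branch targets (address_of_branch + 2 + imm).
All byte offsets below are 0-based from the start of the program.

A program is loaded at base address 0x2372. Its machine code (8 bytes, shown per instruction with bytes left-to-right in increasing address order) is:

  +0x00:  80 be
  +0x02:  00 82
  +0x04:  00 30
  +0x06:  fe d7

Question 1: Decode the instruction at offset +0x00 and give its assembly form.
@+00  little-endian(80 be) = 0xbe80
  opcode bits[15:11]=0x17: plus/RR
  rd@[10:9]=0x3 ⇒ dx
  rs@[8:7]=0x1 ⇒ bx

plus bx, dx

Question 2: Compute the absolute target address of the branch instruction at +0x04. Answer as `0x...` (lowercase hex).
0x2378

[04] 00 30 → 0x3000
  op=0x3000>>11=0x6 ⇒ jz (J)
  imm: (w>>0)&0x7ff=0x0 → $0
  target = base 0x2372 + off 0x04 + 2 + imm 0 = 0x2378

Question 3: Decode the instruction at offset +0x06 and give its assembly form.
bra $-2

off 0x06: read fe d7 as little → 0xd7fe
  op=0xd7fe>>11=0x1a ⇒ bra (J)
  imm@[10:0]=0x7fe (s11→-2) ⇒ $-2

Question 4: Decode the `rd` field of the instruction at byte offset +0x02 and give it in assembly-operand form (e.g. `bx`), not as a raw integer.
off 0x02: read 00 82 as little → 0x8200
  opcode bits[15:11]=0x10: dec/R
  rd@[10:9]=0x1 ⇒ bx

bx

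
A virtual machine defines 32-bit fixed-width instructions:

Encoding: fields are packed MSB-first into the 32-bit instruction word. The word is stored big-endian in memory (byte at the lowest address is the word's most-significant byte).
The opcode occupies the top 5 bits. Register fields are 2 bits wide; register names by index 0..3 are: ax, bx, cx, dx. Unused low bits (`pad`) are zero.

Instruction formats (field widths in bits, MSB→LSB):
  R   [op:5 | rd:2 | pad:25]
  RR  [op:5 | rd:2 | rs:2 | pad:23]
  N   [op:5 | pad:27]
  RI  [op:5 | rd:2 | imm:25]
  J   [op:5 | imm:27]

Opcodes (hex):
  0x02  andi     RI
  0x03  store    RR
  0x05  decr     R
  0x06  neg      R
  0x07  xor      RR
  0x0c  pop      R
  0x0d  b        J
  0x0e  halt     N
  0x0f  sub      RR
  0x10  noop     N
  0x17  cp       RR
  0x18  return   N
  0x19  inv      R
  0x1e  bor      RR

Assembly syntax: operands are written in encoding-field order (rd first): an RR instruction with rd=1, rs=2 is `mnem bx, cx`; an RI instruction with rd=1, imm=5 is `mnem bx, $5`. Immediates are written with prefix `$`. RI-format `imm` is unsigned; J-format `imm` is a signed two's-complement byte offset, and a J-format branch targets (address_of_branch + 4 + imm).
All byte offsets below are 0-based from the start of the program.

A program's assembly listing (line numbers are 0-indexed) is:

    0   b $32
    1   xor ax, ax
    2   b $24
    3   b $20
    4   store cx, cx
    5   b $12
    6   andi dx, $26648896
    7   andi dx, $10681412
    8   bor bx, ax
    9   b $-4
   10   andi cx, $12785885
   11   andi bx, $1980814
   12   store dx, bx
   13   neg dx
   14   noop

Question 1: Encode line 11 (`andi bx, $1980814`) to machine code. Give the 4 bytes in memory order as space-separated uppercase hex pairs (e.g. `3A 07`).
L11: andi op=0x2:5|rd=1:2|imm=1980814:25 ⇒ 0x121e398e ⇒ big 12 1e 39 8e

12 1E 39 8E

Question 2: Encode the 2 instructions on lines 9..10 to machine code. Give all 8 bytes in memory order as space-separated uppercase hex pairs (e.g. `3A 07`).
6F FF FF FC 14 C3 18 DD

L9: b op=0xd:5|imm=-4:27 ⇒ 0x6ffffffc ⇒ big 6f ff ff fc
L10: andi op=0x2:5|rd=2:2|imm=12785885:25 ⇒ 0x14c318dd ⇒ big 14 c3 18 dd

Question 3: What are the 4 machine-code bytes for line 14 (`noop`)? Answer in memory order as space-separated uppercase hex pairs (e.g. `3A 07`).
14. noop fields op=0x10:5|pad=0:27 → word 80000000h → 80 00 00 00

80 00 00 00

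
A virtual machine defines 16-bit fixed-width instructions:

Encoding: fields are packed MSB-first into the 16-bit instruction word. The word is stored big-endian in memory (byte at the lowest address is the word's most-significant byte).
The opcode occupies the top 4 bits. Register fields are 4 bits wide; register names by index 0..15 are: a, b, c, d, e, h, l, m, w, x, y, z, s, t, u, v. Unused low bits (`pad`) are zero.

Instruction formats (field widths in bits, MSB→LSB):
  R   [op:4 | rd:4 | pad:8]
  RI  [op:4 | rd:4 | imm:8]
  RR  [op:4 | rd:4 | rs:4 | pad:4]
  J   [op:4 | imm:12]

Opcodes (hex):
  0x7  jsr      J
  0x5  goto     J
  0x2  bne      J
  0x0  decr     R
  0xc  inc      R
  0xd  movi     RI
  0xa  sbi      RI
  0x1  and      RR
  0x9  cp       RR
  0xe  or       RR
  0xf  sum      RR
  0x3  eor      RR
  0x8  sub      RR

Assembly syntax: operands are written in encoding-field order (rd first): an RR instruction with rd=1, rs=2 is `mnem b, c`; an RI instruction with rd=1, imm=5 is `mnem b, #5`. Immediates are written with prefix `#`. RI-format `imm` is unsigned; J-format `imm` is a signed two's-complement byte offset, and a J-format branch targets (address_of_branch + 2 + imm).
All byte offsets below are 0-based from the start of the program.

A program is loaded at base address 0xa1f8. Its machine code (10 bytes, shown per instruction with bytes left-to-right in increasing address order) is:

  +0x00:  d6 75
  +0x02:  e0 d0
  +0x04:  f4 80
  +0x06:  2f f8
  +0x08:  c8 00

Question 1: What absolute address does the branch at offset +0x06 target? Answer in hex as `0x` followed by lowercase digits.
+0x06: 2f f8 ⇒ word 0x2ff8 (big)
  op=0x2ff8>>12=0x2 ⇒ bne (J)
  [11:0] imm=4088 (s12→-8) = #-8
  target = base 0xa1f8 + off 0x06 + 2 + imm -8 = 0xa1f8

0xa1f8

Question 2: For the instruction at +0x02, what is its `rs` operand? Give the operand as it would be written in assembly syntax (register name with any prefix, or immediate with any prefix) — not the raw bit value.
t

[02] e0 d0 → 0xe0d0
  top 4b → 0xe → or [RR]
  [11:8] rd=0 = a
  [7:4] rs=13 = t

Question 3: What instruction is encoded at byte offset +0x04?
sum e, w

[04] f4 80 → 0xf480
  opcode bits[15:12]=0xf: sum/RR
  [11:8] rd=4 = e
  [7:4] rs=8 = w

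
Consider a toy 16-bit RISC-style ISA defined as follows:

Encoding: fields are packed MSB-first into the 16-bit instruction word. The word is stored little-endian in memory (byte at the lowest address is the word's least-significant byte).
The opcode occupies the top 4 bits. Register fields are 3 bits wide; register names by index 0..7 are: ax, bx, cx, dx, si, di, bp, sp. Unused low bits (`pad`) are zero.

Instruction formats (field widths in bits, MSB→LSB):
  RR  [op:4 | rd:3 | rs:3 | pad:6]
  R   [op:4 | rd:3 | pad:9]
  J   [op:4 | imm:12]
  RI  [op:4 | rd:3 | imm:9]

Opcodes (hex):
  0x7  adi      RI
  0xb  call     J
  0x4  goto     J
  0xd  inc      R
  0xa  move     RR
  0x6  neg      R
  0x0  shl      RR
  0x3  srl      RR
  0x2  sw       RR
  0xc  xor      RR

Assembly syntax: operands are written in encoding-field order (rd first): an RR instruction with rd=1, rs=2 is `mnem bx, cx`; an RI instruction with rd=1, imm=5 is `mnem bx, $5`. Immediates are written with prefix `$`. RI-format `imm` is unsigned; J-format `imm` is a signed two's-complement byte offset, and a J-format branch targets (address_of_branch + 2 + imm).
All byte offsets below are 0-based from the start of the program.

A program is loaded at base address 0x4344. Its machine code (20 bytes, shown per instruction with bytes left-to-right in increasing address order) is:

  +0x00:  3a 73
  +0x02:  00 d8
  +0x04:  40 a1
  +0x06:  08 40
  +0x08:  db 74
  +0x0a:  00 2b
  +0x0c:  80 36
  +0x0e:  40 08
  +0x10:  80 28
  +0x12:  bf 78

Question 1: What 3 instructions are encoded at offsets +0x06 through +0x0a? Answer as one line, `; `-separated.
+0x06: 08 40 ⇒ word 0x4008 (little)
  top 4b → 0x4 → goto [J]
  imm@[11:0]=0x8 ⇒ $8
+0x08: db 74 ⇒ word 0x74db (little)
  top 4b → 0x7 → adi [RI]
  rd@[11:9]=0x2 ⇒ cx
  imm@[8:0]=0xdb ⇒ $219
+0x0a: 00 2b ⇒ word 0x2b00 (little)
  top 4b → 0x2 → sw [RR]
  rd@[11:9]=0x5 ⇒ di
  rs@[8:6]=0x4 ⇒ si

goto $8; adi cx, $219; sw di, si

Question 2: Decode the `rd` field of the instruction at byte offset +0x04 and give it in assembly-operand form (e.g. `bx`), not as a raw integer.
ax

+0x04: 40 a1 ⇒ word 0xa140 (little)
  op=0xa140>>12=0xa ⇒ move (RR)
  rd@[11:9]=0x0 ⇒ ax
  rs@[8:6]=0x5 ⇒ di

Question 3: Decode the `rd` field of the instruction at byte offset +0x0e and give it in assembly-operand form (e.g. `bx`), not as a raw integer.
+0x0e: 40 08 ⇒ word 0x0840 (little)
  opcode bits[15:12]=0x0: shl/RR
  [11:9] rd=4 = si
  [8:6] rs=1 = bx

si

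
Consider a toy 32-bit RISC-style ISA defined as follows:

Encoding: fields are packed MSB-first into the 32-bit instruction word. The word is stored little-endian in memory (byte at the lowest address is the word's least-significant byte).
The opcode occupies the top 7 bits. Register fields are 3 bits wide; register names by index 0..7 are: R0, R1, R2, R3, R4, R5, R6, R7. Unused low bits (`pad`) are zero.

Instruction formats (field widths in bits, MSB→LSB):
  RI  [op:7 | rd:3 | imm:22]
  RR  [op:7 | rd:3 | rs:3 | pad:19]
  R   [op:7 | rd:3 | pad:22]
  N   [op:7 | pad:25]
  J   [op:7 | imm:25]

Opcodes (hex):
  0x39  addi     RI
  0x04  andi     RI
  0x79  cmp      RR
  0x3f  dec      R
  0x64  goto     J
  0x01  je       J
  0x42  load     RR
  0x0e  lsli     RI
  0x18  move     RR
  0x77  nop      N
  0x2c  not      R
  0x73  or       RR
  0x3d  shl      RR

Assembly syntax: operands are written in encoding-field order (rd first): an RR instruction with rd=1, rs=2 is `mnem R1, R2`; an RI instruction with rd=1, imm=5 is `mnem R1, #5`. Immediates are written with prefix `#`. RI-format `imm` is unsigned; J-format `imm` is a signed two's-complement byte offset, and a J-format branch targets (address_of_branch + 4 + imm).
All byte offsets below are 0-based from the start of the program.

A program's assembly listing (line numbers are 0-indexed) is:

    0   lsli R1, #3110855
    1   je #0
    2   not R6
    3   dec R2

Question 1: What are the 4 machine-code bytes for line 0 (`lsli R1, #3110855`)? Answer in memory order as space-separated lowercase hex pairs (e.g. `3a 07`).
c7 77 6f 1c

0. lsli fields op=0xe:7|rd=1:3|imm=3110855:22 → word 1c6f77c7h → c7 77 6f 1c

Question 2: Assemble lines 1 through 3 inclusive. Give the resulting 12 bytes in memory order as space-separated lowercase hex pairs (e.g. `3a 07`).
L1: je op=0x1:7|imm=0:25 ⇒ 0x02000000 ⇒ little 00 00 00 02
L2: not op=0x2c:7|rd=6:3|pad=0:22 ⇒ 0x59800000 ⇒ little 00 00 80 59
L3: dec op=0x3f:7|rd=2:3|pad=0:22 ⇒ 0x7e800000 ⇒ little 00 00 80 7e

00 00 00 02 00 00 80 59 00 00 80 7e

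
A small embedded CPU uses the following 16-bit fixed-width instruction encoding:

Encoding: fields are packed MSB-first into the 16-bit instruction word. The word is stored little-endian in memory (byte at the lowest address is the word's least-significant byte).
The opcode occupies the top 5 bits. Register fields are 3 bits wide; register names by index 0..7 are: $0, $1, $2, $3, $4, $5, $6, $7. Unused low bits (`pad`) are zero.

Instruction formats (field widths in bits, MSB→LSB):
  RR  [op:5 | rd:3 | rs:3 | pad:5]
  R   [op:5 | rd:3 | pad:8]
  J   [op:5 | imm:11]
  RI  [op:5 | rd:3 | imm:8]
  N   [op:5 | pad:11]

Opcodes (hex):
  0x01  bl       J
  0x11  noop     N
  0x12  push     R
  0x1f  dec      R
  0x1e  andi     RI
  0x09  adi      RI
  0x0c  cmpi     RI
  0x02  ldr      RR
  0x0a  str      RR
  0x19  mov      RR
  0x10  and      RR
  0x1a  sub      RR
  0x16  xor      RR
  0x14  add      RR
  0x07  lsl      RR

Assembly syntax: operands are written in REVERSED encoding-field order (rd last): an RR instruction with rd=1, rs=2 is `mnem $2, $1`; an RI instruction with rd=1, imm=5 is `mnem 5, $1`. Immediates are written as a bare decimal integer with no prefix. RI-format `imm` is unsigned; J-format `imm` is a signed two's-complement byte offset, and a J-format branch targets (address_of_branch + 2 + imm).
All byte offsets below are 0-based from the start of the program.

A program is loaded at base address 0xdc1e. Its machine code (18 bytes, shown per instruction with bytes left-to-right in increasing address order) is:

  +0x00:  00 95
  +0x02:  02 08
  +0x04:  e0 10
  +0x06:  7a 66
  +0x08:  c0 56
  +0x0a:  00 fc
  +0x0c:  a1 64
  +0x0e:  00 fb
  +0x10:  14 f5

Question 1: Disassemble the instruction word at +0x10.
off 0x10: read 14 f5 as little → 0xf514
  opcode bits[15:11]=0x1e: andi/RI
  [10:8] rd=5 = $5
  [7:0] imm=20 = 20

andi 20, $5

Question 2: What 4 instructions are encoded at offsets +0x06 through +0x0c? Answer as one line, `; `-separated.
cmpi 122, $6; str $6, $6; dec $4; cmpi 161, $4

+0x06: 7a 66 ⇒ word 0x667a (little)
  op=0x667a>>11=0xc ⇒ cmpi (RI)
  rd@[10:8]=0x6 ⇒ $6
  imm@[7:0]=0x7a ⇒ 122
+0x08: c0 56 ⇒ word 0x56c0 (little)
  op=0x56c0>>11=0xa ⇒ str (RR)
  rd@[10:8]=0x6 ⇒ $6
  rs@[7:5]=0x6 ⇒ $6
+0x0a: 00 fc ⇒ word 0xfc00 (little)
  op=0xfc00>>11=0x1f ⇒ dec (R)
  rd@[10:8]=0x4 ⇒ $4
+0x0c: a1 64 ⇒ word 0x64a1 (little)
  op=0x64a1>>11=0xc ⇒ cmpi (RI)
  rd@[10:8]=0x4 ⇒ $4
  imm@[7:0]=0xa1 ⇒ 161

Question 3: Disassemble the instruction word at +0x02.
bl 2

off 0x02: read 02 08 as little → 0x0802
  top 5b → 0x1 → bl [J]
  [10:0] imm=2 = 2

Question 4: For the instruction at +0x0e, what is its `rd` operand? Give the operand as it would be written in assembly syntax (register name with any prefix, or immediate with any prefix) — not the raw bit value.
[0e] 00 fb → 0xfb00
  opcode bits[15:11]=0x1f: dec/R
  rd: (w>>8)&0x7=0x3 → $3

$3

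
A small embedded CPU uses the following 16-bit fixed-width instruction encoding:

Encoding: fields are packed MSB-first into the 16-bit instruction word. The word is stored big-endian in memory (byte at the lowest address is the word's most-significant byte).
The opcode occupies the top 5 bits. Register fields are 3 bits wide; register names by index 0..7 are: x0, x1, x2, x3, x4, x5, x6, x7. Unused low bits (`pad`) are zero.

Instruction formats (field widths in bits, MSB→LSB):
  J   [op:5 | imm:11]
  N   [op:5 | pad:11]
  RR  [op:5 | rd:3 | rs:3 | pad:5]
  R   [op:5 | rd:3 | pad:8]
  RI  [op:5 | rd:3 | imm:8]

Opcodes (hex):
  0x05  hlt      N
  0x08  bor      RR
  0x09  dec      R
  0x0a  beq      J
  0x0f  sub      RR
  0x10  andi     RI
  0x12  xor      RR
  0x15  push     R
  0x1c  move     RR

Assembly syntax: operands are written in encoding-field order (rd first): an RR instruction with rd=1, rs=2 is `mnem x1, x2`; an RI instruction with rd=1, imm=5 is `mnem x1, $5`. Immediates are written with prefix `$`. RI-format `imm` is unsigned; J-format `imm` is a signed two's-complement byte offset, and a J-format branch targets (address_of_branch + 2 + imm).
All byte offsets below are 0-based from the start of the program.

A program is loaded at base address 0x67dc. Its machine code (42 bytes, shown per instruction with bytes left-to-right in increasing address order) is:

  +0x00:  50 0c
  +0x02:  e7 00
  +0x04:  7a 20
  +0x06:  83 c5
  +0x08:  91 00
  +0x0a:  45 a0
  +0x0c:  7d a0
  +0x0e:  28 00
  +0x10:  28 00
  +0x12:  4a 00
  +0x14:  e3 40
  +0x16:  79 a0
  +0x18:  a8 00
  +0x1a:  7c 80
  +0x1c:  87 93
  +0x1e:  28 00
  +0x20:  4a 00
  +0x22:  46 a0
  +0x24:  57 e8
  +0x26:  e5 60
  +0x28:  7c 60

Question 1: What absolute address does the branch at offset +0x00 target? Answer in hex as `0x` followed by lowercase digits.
off 0x00: read 50 0c as big → 0x500c
  op=0x500c>>11=0xa ⇒ beq (J)
  imm: (w>>0)&0x7ff=0xc → $12
  target = base 0x67dc + off 0x00 + 2 + imm 12 = 0x67ea

0x67ea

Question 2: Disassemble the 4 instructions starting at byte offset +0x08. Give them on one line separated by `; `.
@+08  big-endian(91 00) = 0x9100
  op=0x9100>>11=0x12 ⇒ xor (RR)
  [10:8] rd=1 = x1
  [7:5] rs=0 = x0
@+0a  big-endian(45 a0) = 0x45a0
  op=0x45a0>>11=0x8 ⇒ bor (RR)
  [10:8] rd=5 = x5
  [7:5] rs=5 = x5
@+0c  big-endian(7d a0) = 0x7da0
  op=0x7da0>>11=0xf ⇒ sub (RR)
  [10:8] rd=5 = x5
  [7:5] rs=5 = x5
@+0e  big-endian(28 00) = 0x2800
  op=0x2800>>11=0x5 ⇒ hlt (N)

xor x1, x0; bor x5, x5; sub x5, x5; hlt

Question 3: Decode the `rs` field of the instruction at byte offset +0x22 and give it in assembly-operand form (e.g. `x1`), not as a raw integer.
@+22  big-endian(46 a0) = 0x46a0
  opcode bits[15:11]=0x8: bor/RR
  [10:8] rd=6 = x6
  [7:5] rs=5 = x5

x5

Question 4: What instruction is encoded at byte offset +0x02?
move x7, x0

+0x02: e7 00 ⇒ word 0xe700 (big)
  op=0xe700>>11=0x1c ⇒ move (RR)
  rd: (w>>8)&0x7=0x7 → x7
  rs: (w>>5)&0x7=0x0 → x0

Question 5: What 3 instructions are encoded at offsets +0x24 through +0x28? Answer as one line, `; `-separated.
beq $-24; move x5, x3; sub x4, x3

[24] 57 e8 → 0x57e8
  top 5b → 0xa → beq [J]
  [10:0] imm=2024 (s11→-24) = $-24
[26] e5 60 → 0xe560
  top 5b → 0x1c → move [RR]
  [10:8] rd=5 = x5
  [7:5] rs=3 = x3
[28] 7c 60 → 0x7c60
  top 5b → 0xf → sub [RR]
  [10:8] rd=4 = x4
  [7:5] rs=3 = x3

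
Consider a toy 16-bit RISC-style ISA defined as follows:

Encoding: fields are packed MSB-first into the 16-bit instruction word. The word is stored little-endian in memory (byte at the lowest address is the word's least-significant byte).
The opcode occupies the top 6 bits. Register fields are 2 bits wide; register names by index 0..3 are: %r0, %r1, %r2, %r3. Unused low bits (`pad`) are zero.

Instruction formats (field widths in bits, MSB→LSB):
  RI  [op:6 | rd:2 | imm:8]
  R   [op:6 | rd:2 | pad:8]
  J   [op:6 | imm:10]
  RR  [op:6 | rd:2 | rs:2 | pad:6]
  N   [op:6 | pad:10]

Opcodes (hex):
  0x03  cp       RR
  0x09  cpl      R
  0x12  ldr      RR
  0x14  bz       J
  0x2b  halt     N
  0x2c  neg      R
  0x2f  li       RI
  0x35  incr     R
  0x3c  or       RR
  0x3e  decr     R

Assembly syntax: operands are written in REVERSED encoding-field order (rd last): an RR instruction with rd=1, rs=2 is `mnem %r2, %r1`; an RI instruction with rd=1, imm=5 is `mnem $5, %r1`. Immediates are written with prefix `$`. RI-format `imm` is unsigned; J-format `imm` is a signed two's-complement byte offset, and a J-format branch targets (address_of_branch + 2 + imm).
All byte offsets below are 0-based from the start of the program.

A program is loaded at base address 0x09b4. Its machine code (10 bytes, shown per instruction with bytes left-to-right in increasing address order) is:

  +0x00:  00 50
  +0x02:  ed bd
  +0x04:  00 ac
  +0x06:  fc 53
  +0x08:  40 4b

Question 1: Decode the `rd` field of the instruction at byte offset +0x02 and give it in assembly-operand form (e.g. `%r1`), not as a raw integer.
+0x02: ed bd ⇒ word 0xbded (little)
  opcode bits[15:10]=0x2f: li/RI
  rd@[9:8]=0x1 ⇒ %r1
  imm@[7:0]=0xed ⇒ $237

%r1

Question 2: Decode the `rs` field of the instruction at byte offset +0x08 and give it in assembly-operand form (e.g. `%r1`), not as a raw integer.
+0x08: 40 4b ⇒ word 0x4b40 (little)
  top 6b → 0x12 → ldr [RR]
  rd@[9:8]=0x3 ⇒ %r3
  rs@[7:6]=0x1 ⇒ %r1

%r1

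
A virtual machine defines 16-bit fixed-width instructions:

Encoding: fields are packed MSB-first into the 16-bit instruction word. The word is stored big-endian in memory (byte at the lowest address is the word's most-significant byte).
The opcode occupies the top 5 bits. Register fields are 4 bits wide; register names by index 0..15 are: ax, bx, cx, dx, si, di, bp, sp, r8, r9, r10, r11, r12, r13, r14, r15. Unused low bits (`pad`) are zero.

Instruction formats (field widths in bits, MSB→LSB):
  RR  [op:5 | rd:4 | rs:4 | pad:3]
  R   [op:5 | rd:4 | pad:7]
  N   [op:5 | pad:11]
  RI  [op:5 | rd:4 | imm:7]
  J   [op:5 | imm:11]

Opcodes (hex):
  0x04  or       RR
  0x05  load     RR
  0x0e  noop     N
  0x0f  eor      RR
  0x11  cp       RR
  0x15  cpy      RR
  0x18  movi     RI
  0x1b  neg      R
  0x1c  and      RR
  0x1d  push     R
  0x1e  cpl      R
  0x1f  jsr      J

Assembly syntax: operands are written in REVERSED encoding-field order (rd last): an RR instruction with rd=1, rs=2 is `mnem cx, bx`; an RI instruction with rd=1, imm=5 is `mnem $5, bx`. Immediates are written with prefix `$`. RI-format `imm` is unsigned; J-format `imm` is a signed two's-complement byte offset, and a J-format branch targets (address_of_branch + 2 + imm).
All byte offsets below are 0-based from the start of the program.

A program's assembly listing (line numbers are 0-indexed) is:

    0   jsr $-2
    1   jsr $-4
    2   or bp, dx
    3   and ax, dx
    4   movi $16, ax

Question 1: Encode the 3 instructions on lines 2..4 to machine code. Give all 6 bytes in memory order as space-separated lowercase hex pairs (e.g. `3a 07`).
2. or fields op=0x4:5|rd=3:4|rs=6:4|pad=0:3 → word 21b0h → 21 b0
3. and fields op=0x1c:5|rd=3:4|rs=0:4|pad=0:3 → word e180h → e1 80
4. movi fields op=0x18:5|rd=0:4|imm=16:7 → word c010h → c0 10

21 b0 e1 80 c0 10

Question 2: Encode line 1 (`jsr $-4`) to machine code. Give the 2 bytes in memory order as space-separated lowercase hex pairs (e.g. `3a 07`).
ff fc

1. jsr fields op=0x1f:5|imm=-4:11 → word fffch → ff fc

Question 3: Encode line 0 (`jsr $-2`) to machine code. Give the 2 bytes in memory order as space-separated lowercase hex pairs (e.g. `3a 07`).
ff fe

line 0 (jsr): pack op=0x1f:5|imm=-2:11 = 0xfffe; big→ ff fe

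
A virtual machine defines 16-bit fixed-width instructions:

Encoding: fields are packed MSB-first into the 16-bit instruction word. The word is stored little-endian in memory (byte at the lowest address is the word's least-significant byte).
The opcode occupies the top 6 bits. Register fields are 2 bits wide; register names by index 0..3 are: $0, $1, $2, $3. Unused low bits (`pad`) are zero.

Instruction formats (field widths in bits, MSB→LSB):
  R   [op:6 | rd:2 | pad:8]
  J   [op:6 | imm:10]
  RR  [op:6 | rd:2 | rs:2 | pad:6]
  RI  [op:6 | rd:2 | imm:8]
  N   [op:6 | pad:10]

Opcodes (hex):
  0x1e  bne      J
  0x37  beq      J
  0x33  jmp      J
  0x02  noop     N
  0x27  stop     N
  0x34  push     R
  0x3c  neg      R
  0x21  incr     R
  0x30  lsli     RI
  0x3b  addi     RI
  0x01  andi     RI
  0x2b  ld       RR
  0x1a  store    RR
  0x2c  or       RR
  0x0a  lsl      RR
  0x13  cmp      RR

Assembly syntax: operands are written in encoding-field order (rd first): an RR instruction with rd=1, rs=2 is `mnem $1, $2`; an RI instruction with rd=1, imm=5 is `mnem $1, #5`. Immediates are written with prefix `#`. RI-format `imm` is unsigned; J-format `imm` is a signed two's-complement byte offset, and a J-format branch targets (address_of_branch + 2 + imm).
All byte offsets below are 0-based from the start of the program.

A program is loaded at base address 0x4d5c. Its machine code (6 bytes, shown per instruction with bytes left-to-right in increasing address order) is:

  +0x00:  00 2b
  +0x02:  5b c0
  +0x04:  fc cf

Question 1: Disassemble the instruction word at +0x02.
+0x02: 5b c0 ⇒ word 0xc05b (little)
  op=0xc05b>>10=0x30 ⇒ lsli (RI)
  [9:8] rd=0 = $0
  [7:0] imm=91 = #91

lsli $0, #91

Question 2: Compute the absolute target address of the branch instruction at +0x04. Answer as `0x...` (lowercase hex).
+0x04: fc cf ⇒ word 0xcffc (little)
  top 6b → 0x33 → jmp [J]
  [9:0] imm=1020 (s10→-4) = #-4
  target = base 0x4d5c + off 0x04 + 2 + imm -4 = 0x4d5e

0x4d5e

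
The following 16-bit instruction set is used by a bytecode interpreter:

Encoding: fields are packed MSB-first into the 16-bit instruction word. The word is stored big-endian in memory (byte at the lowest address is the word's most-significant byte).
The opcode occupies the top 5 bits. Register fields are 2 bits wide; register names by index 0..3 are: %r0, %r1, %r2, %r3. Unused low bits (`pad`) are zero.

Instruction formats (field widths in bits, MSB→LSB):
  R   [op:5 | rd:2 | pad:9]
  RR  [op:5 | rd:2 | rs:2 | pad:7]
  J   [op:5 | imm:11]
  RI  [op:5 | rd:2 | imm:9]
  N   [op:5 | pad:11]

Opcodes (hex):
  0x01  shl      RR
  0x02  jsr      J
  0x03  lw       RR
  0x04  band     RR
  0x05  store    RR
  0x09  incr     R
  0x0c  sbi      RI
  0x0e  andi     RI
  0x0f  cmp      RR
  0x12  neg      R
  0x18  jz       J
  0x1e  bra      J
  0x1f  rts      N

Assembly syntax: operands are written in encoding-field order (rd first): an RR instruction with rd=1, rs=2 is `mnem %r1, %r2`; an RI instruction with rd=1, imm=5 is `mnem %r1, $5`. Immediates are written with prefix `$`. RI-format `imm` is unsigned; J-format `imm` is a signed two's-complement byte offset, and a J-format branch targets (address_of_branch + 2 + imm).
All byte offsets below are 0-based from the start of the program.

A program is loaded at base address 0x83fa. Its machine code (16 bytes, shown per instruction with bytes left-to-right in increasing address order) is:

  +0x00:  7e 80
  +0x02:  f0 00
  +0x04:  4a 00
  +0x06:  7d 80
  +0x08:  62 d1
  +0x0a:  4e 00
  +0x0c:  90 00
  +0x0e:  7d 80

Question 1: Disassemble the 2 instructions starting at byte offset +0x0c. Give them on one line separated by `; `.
+0x0c: 90 00 ⇒ word 0x9000 (big)
  op=0x9000>>11=0x12 ⇒ neg (R)
  [10:9] rd=0 = %r0
+0x0e: 7d 80 ⇒ word 0x7d80 (big)
  op=0x7d80>>11=0xf ⇒ cmp (RR)
  [10:9] rd=2 = %r2
  [8:7] rs=3 = %r3

neg %r0; cmp %r2, %r3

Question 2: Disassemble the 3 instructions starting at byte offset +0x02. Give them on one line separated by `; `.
[02] f0 00 → 0xf000
  top 5b → 0x1e → bra [J]
  imm: (w>>0)&0x7ff=0x0 → $0
[04] 4a 00 → 0x4a00
  top 5b → 0x9 → incr [R]
  rd: (w>>9)&0x3=0x1 → %r1
[06] 7d 80 → 0x7d80
  top 5b → 0xf → cmp [RR]
  rd: (w>>9)&0x3=0x2 → %r2
  rs: (w>>7)&0x3=0x3 → %r3

bra $0; incr %r1; cmp %r2, %r3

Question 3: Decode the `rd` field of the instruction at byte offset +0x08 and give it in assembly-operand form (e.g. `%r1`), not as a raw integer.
off 0x08: read 62 d1 as big → 0x62d1
  opcode bits[15:11]=0xc: sbi/RI
  [10:9] rd=1 = %r1
  [8:0] imm=209 = $209

%r1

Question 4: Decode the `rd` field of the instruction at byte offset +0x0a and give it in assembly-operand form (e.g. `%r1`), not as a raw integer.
[0a] 4e 00 → 0x4e00
  op=0x4e00>>11=0x9 ⇒ incr (R)
  [10:9] rd=3 = %r3

%r3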